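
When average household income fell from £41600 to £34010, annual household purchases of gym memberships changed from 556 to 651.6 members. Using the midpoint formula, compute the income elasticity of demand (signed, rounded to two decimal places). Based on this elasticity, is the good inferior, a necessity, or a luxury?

%ΔQ = (651.6 − 556)/[( 556 + 651.6)/2] = 95.6/603.8 = 0.158330…
%ΔIncome = (34010 − 41600)/[( 41600 + 34010)/2] = -7590/37805 = -0.200767…
E_income = (95.6/603.8) / (-7590/37805) = -0.7886…
E_income < 0 ⇒ inferior good.

-0.79; inferior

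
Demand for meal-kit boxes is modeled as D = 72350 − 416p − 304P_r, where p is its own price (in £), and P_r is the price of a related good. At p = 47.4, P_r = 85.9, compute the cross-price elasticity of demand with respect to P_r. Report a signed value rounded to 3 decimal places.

At the given values, D = 72350 − 416(47.4) − 304(85.9) = 26518.
∂D/∂P_r = -304.
E = (-304) × (85.9/26518) = -0.98474…

-0.985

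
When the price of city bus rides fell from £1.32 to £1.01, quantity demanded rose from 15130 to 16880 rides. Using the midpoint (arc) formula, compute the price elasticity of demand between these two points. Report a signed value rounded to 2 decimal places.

%ΔQ = (16880 − 15130) / [(15130 + 16880)/2] = 1750/16005 = 0.109340…
%ΔP = (1.01 − 1.32) / [(1.32 + 1.01)/2] = -0.31/1.165 = -0.266094…
Arc Ed = %ΔQ / %ΔP = (1750/16005) / (-0.31/1.165) = -0.4109…

-0.41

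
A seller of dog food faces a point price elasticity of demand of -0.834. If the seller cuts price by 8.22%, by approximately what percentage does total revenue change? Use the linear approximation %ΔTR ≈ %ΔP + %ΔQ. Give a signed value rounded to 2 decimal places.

-1.36%

%ΔQ ≈ Ed × %ΔP = (-0.834) × (-8.22%) = +6.8555%
%ΔTR ≈ %ΔP + %ΔQ = (-8.22%) + (+6.8555%) = -1.3645%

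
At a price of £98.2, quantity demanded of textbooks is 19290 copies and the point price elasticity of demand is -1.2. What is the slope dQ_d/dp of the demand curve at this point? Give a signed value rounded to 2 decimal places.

-235.72

Ed = (dQ_d/dp)·(p/Q_d) ⇒ dQ_d/dp = Ed·Q_d/p = (-1.2)·19290/98.2 = -235.7230…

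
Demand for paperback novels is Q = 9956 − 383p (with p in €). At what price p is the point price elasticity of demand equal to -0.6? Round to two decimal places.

Ed = −383p/(9956 − 383p). Set this equal to -0.6:
383p = 0.6·(9956 − 383p) ⇒ 383p(1 + 0.6) = 0.6·9956
p = 0.6·9956 / (383·1.6) = 9.7480…

9.75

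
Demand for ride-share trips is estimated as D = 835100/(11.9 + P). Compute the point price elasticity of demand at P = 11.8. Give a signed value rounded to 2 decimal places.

dD/dP = −835100/(11.9 + P)² = -1486.76. At P = 11.8, D = 35236.3.
Ed = (dD/dP)·(P/D) = (-1486.76) × (11.8/35236.3) = -0.4978…

-0.50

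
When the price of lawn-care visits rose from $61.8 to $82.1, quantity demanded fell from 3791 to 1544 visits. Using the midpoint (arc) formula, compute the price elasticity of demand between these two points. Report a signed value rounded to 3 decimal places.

%ΔQ = (1544 − 3791) / [(3791 + 1544)/2] = -2247/2667.5 = -0.842361…
%ΔP = (82.1 − 61.8) / [(61.8 + 82.1)/2] = 20.3/71.95 = 0.282140…
Arc Ed = %ΔQ / %ΔP = (-2247/2667.5) / (20.3/71.95) = -2.98561…

-2.986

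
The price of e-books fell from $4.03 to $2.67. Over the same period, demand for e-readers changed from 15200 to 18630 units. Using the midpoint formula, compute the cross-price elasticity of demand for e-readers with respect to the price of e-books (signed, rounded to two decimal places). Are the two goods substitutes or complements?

%ΔQ_{e-readers} = (18630 − 15200)/avg = 3430/16915 = 0.202778…
%ΔP_{e-books} = (2.67 − 4.03)/avg = -1.36/3.35 = -0.405970…
E_cross = (3430/16915) / (-1.36/3.35) = -0.4994…
E_cross < 0 ⇒ the goods are complements.

-0.50; complements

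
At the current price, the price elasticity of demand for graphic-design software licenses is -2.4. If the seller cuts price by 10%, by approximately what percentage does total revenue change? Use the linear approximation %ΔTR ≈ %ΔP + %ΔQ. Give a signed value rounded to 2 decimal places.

+14.00%

%ΔQ ≈ Ed × %ΔP = (-2.4) × (-10%) = +24.0000%
%ΔTR ≈ %ΔP + %ΔQ = (-10%) + (+24.0000%) = +14.0000%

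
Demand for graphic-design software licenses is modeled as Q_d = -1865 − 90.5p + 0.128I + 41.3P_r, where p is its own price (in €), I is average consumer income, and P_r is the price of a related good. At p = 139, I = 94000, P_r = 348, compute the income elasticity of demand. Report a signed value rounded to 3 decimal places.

At the given values, Q_d = -1865 − 90.5(139) + 0.128(94000) + 41.3(348) = 11959.9.
∂Q_d/∂I = 0.128.
E = (0.128) × (94000/11959.9) = 1.00602…

1.006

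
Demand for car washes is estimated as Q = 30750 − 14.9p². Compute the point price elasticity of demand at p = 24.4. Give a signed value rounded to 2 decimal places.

-0.81

dQ/dp = −2·14.9·p = -727.12. At p = 24.4, Q = 21879.136.
Ed = (dQ/dp)·(p/Q) = (-727.12) × (24.4/21879.136) = -0.8108…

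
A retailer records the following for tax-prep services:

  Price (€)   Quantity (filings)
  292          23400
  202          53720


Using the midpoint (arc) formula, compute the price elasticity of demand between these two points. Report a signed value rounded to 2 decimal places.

%ΔQ = (53720 − 23400) / [(23400 + 53720)/2] = 30320/38560 = 0.786307…
%ΔP = (202 − 292) / [(292 + 202)/2] = -90/247 = -0.364372…
Arc Ed = %ΔQ / %ΔP = (30320/38560) / (-90/247) = -2.1579…

-2.16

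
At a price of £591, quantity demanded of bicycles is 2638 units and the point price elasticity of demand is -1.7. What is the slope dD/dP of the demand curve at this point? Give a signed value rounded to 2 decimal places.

-7.59

Ed = (dD/dP)·(P/D) ⇒ dD/dP = Ed·D/P = (-1.7)·2638/591 = -7.5881…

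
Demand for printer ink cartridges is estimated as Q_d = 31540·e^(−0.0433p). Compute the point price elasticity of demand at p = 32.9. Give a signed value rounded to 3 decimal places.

dQ_d/dp = −0.0433·Q_d = -328.599. At p = 32.9, Q_d = 7588.9.
Ed = (dQ_d/dp)·(p/Q_d) = (-328.599) × (32.9/7588.9) = -1.42457

-1.425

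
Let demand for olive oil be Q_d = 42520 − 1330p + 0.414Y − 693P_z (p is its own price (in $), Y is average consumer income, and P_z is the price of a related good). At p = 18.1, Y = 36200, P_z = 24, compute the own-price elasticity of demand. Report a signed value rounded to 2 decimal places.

-1.43

At the given values, Q_d = 42520 − 1330(18.1) + 0.414(36200) − 693(24) = 16801.8.
∂Q_d/∂p = −1330.
E = (-1330) × (18.1/16801.8) = -1.4327…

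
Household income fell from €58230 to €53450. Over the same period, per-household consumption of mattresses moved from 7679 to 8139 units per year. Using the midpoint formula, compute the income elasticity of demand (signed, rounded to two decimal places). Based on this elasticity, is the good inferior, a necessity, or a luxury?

-0.68; inferior

%ΔQ = (8139 − 7679)/[( 7679 + 8139)/2] = 460/7909 = 0.058161…
%ΔIncome = (53450 − 58230)/[( 58230 + 53450)/2] = -4780/55840 = -0.085601…
E_income = (460/7909) / (-4780/55840) = -0.6794…
E_income < 0 ⇒ inferior good.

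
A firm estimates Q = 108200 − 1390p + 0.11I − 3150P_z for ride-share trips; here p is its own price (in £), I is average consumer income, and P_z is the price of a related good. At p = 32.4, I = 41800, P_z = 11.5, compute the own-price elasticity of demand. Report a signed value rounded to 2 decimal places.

-1.43

At the given values, Q = 108200 − 1390(32.4) + 0.11(41800) − 3150(11.5) = 31537.
∂Q/∂p = −1390.
E = (-1390) × (32.4/31537) = -1.4280…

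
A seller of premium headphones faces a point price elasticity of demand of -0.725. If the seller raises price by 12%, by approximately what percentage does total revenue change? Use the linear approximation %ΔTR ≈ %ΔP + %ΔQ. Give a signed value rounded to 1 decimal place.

%ΔQ ≈ Ed × %ΔP = (-0.725) × (+12%) = -8.7000%
%ΔTR ≈ %ΔP + %ΔQ = (+12%) + (-8.7000%) = +3.3000%

+3.3%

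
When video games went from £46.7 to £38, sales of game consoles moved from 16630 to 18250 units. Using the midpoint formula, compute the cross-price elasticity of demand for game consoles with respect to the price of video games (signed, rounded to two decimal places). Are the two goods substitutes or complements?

%ΔQ_{game consoles} = (18250 − 16630)/avg = 1620/17440 = 0.092889…
%ΔP_{video games} = (38 − 46.7)/avg = -8.7/42.35 = -0.205430…
E_cross = (1620/17440) / (-8.7/42.35) = -0.4521…
E_cross < 0 ⇒ the goods are complements.

-0.45; complements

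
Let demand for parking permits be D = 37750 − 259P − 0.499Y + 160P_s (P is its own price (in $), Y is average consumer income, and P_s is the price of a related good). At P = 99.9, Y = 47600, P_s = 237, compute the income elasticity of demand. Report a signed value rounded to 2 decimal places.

-0.91

At the given values, D = 37750 − 259(99.9) − 0.499(47600) + 160(237) = 26043.5.
∂D/∂Y = -0.499.
E = (-0.499) × (47600/26043.5) = -0.9120…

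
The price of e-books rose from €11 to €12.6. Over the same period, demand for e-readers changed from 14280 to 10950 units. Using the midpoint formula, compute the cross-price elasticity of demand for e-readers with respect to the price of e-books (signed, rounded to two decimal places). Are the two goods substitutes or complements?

-1.95; complements

%ΔQ_{e-readers} = (10950 − 14280)/avg = -3330/12615 = -0.263971…
%ΔP_{e-books} = (12.6 − 11)/avg = 1.6/11.8 = 0.135593…
E_cross = (-3330/12615) / (1.6/11.8) = -1.9467…
E_cross < 0 ⇒ the goods are complements.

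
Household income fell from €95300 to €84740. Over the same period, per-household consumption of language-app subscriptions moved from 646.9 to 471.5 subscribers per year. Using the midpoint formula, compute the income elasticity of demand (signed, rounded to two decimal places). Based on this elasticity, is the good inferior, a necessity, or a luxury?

%ΔQ = (471.5 − 646.9)/[( 646.9 + 471.5)/2] = -175.4/559.2 = -0.313662…
%ΔIncome = (84740 − 95300)/[( 95300 + 84740)/2] = -10560/90020 = -0.117307…
E_income = (-175.4/559.2) / (-10560/90020) = 2.6738…
E_income > 1 ⇒ normal good, luxury.

2.67; luxury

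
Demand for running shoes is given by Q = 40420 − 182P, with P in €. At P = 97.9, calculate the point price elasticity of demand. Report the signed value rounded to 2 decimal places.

dQ/dP = −182. At P = 97.9, Q = 40420 − 182(97.9) = 22602.2.
Ed = (dQ/dP)·(P/Q) = −182 × (97.9/22602.2) = -0.7883…

-0.79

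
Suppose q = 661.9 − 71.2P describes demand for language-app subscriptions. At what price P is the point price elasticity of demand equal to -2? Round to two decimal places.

6.20

Ed = −71.2P/(661.9 − 71.2P). Set this equal to -2:
71.2P = 2·(661.9 − 71.2P) ⇒ 71.2P(1 + 2) = 2·661.9
P = 2·661.9 / (71.2·3) = 6.1975…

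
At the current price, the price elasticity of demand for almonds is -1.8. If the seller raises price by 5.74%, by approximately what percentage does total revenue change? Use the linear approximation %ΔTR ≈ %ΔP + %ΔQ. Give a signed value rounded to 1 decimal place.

-4.6%

%ΔQ ≈ Ed × %ΔP = (-1.8) × (+5.74%) = -10.3320%
%ΔTR ≈ %ΔP + %ΔQ = (+5.74%) + (-10.3320%) = -4.5920%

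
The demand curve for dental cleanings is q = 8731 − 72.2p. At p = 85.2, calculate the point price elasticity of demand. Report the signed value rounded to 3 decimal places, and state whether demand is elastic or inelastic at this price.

-2.385; elastic

dq/dp = −72.2. At p = 85.2, q = 8731 − 72.2(85.2) = 2579.56.
Ed = (dq/dp)·(p/q) = −72.2 × (85.2/2579.56) = -2.38468…
|Ed| = 2.385 > 1, so demand is elastic.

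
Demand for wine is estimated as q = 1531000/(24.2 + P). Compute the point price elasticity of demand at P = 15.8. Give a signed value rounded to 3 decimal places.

dq/dP = −1531000/(24.2 + P)² = -956.875. At P = 15.8, q = 38275.
Ed = (dq/dP)·(P/q) = (-956.875) × (15.8/38275) = -0.395

-0.395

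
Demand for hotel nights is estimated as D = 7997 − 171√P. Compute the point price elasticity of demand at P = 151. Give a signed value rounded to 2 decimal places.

dD/dP = −171/(2√P) = -6.95789. At P = 151, D = 5895.72.
Ed = (dD/dP)·(P/D) = (-6.95789) × (151/5895.72) = -0.1782…

-0.18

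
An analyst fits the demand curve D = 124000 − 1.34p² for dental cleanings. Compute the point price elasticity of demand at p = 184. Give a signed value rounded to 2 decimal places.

dD/dp = −2·1.34·p = -493.12. At p = 184, D = 78632.96.
Ed = (dD/dp)·(p/D) = (-493.12) × (184/78632.96) = -1.1538…

-1.15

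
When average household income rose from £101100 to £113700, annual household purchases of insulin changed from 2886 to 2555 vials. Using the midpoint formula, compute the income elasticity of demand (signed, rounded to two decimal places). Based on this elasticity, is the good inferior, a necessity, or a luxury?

-1.04; inferior

%ΔQ = (2555 − 2886)/[( 2886 + 2555)/2] = -331/2720.5 = -0.121668…
%ΔIncome = (113700 − 101100)/[( 101100 + 113700)/2] = 12600/107400 = 0.117318…
E_income = (-331/2720.5) / (12600/107400) = -1.0370…
E_income < 0 ⇒ inferior good.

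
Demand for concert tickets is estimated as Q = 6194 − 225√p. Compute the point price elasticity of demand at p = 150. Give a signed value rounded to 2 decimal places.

-0.40

dQ/dp = −225/(2√p) = -9.18559. At p = 150, Q = 3438.32.
Ed = (dQ/dp)·(p/Q) = (-9.18559) × (150/3438.32) = -0.4007…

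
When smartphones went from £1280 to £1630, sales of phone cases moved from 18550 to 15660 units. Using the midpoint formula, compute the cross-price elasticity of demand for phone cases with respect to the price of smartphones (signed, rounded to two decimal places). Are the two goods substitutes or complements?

-0.70; complements

%ΔQ_{phone cases} = (15660 − 18550)/avg = -2890/17105 = -0.168956…
%ΔP_{smartphones} = (1630 − 1280)/avg = 350/1455 = 0.240549…
E_cross = (-2890/17105) / (350/1455) = -0.7023…
E_cross < 0 ⇒ the goods are complements.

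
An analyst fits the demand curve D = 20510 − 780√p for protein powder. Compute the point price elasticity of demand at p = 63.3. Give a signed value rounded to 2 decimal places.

-0.22

dD/dp = −780/(2√p) = -49.0188. At p = 63.3, D = 14304.2.
Ed = (dD/dp)·(p/D) = (-49.0188) × (63.3/14304.2) = -0.2169…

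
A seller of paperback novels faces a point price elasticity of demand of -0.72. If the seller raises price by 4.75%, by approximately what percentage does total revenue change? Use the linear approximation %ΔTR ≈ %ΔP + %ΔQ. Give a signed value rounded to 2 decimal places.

+1.33%

%ΔQ ≈ Ed × %ΔP = (-0.72) × (+4.75%) = -3.4200%
%ΔTR ≈ %ΔP + %ΔQ = (+4.75%) + (-3.4200%) = +1.3300%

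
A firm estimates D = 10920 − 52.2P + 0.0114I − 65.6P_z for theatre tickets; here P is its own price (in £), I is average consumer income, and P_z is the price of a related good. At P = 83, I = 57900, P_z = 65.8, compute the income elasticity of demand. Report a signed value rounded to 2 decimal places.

0.23

At the given values, D = 10920 − 52.2(83) + 0.0114(57900) − 65.6(65.8) = 2930.98.
∂D/∂I = 0.0114.
E = (0.0114) × (57900/2930.98) = 0.2252…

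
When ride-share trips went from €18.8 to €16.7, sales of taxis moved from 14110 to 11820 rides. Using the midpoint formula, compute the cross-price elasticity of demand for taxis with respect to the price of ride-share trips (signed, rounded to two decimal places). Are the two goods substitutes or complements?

%ΔQ_{taxis} = (11820 − 14110)/avg = -2290/12965 = -0.176629…
%ΔP_{ride-share trips} = (16.7 − 18.8)/avg = -2.1/17.75 = -0.118309…
E_cross = (-2290/12965) / (-2.1/17.75) = 1.4929…
E_cross > 0 ⇒ the goods are substitutes.

1.49; substitutes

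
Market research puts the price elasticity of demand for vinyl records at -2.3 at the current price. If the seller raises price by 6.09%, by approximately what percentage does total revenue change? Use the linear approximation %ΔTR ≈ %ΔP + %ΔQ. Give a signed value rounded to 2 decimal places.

-7.92%

%ΔQ ≈ Ed × %ΔP = (-2.3) × (+6.09%) = -14.0070%
%ΔTR ≈ %ΔP + %ΔQ = (+6.09%) + (-14.0070%) = -7.9170%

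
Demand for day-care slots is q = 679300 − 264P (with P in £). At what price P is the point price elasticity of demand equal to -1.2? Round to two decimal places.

Ed = −264P/(679300 − 264P). Set this equal to -1.2:
264P = 1.2·(679300 − 264P) ⇒ 264P(1 + 1.2) = 1.2·679300
P = 1.2·679300 / (264·2.2) = 1403.5123…

1403.51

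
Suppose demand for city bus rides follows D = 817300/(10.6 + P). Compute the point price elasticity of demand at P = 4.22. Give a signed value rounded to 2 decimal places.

dD/dP = −817300/(10.6 + P)² = -3721.22. At P = 4.22, D = 55148.4.
Ed = (dD/dP)·(P/D) = (-3721.22) × (4.22/55148.4) = -0.2847…

-0.28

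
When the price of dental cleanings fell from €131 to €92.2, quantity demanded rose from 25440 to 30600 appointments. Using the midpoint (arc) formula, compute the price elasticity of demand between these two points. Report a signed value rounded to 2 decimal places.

-0.53

%ΔQ = (30600 − 25440) / [(25440 + 30600)/2] = 5160/28020 = 0.184154…
%ΔP = (92.2 − 131) / [(131 + 92.2)/2] = -38.8/111.6 = -0.347670…
Arc Ed = %ΔQ / %ΔP = (5160/28020) / (-38.8/111.6) = -0.5296…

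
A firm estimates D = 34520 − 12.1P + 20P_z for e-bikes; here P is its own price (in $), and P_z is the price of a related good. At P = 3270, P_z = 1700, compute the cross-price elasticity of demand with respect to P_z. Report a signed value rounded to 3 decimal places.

At the given values, D = 34520 − 12.1(3270) + 20(1700) = 28953.
∂D/∂P_z = 20.
E = (20) × (1700/28953) = 1.17431…

1.174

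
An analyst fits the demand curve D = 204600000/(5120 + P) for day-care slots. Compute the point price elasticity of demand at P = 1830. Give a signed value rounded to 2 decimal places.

-0.26

dD/dP = −204600000/(5120 + P)² = -4.23581. At P = 1830, D = 29438.8.
Ed = (dD/dP)·(P/D) = (-4.23581) × (1830/29438.8) = -0.2633…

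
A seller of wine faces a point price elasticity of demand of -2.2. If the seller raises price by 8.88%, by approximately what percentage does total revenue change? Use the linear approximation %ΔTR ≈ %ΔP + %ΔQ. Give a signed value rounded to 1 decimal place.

%ΔQ ≈ Ed × %ΔP = (-2.2) × (+8.88%) = -19.5360%
%ΔTR ≈ %ΔP + %ΔQ = (+8.88%) + (-19.5360%) = -10.6560%

-10.7%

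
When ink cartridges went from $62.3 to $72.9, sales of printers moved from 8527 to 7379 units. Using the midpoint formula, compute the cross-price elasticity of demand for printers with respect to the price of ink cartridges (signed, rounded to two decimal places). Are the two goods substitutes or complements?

-0.92; complements

%ΔQ_{printers} = (7379 − 8527)/avg = -1148/7953 = -0.144348…
%ΔP_{ink cartridges} = (72.9 − 62.3)/avg = 10.6/67.6 = 0.156804…
E_cross = (-1148/7953) / (10.6/67.6) = -0.9205…
E_cross < 0 ⇒ the goods are complements.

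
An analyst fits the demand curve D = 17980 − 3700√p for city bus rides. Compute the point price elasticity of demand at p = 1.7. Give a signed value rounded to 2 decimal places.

dD/dp = −3700/(2√p) = -1418.89. At p = 1.7, D = 13155.8.
Ed = (dD/dp)·(p/D) = (-1418.89) × (1.7/13155.8) = -0.1833…

-0.18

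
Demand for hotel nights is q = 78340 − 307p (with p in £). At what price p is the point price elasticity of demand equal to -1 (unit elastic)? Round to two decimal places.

127.59

Ed = −307p/(78340 − 307p). Set this equal to -1:
307p = 1·(78340 − 307p) ⇒ 307p(1 + 1) = 1·78340
p = 1·78340 / (307·2) = 127.5895…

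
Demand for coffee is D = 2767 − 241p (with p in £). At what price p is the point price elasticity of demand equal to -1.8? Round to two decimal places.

7.38

Ed = −241p/(2767 − 241p). Set this equal to -1.8:
241p = 1.8·(2767 − 241p) ⇒ 241p(1 + 1.8) = 1.8·2767
p = 1.8·2767 / (241·2.8) = 7.3808…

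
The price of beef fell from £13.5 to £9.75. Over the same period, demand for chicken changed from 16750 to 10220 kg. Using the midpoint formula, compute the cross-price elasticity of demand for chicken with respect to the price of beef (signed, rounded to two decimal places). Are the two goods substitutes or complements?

1.50; substitutes

%ΔQ_{chicken} = (10220 − 16750)/avg = -6530/13485 = -0.484241…
%ΔP_{beef} = (9.75 − 13.5)/avg = -3.75/11.625 = -0.322580…
E_cross = (-6530/13485) / (-3.75/11.625) = 1.5011…
E_cross > 0 ⇒ the goods are substitutes.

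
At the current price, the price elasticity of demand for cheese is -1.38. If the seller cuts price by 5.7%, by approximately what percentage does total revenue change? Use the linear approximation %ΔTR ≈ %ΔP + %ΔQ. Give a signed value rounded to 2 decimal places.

%ΔQ ≈ Ed × %ΔP = (-1.38) × (-5.7%) = +7.8660%
%ΔTR ≈ %ΔP + %ΔQ = (-5.7%) + (+7.8660%) = +2.1660%

+2.17%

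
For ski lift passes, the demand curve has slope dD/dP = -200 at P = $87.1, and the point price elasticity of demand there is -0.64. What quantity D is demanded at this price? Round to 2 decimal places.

27218.75

Ed = (dD/dP)·(P/D) ⇒ D = (dD/dP)·P/Ed = (-200)·87.1/(-0.64) = 27218.75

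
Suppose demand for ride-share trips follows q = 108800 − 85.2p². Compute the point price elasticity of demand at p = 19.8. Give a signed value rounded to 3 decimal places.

dq/dp = −2·85.2·p = -3373.92. At p = 19.8, q = 75398.192.
Ed = (dq/dp)·(p/q) = (-3373.92) × (19.8/75398.192) = -0.88601…

-0.886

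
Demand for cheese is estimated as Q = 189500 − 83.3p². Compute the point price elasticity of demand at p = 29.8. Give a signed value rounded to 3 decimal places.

dQ/dp = −2·83.3·p = -4964.68. At p = 29.8, Q = 115526.268.
Ed = (dQ/dp)·(p/Q) = (-4964.68) × (29.8/115526.268) = -1.28063…

-1.281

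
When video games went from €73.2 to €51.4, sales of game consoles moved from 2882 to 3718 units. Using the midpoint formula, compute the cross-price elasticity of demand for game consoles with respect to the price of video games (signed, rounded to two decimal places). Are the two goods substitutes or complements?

-0.72; complements

%ΔQ_{game consoles} = (3718 − 2882)/avg = 836/3300 = 0.253333…
%ΔP_{video games} = (51.4 − 73.2)/avg = -21.8/62.3 = -0.349919…
E_cross = (836/3300) / (-21.8/62.3) = -0.7239…
E_cross < 0 ⇒ the goods are complements.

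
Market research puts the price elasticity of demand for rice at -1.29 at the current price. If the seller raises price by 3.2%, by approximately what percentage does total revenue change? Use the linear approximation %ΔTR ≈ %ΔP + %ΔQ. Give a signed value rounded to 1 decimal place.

-0.9%

%ΔQ ≈ Ed × %ΔP = (-1.29) × (+3.2%) = -4.1280%
%ΔTR ≈ %ΔP + %ΔQ = (+3.2%) + (-4.1280%) = -0.9280%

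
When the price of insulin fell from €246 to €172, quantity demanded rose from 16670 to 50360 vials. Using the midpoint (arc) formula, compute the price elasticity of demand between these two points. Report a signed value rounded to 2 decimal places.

-2.84

%ΔQ = (50360 − 16670) / [(16670 + 50360)/2] = 33690/33515 = 1.005221…
%ΔP = (172 − 246) / [(246 + 172)/2] = -74/209 = -0.354066…
Arc Ed = %ΔQ / %ΔP = (33690/33515) / (-74/209) = -2.8390…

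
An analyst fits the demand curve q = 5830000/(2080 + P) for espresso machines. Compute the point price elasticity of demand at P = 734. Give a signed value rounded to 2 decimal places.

-0.26

dq/dP = −5830000/(2080 + P)² = -0.736242. At P = 734, q = 2071.78.
Ed = (dq/dP)·(P/q) = (-0.736242) × (734/2071.78) = -0.2608…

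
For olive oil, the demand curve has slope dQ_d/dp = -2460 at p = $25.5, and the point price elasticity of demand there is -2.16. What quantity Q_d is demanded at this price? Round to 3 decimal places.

Ed = (dQ_d/dp)·(p/Q_d) ⇒ Q_d = (dQ_d/dp)·p/Ed = (-2460)·25.5/(-2.16) = 29041.66666…

29041.667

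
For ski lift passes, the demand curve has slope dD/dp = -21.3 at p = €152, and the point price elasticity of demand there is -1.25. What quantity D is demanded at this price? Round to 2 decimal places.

2590.08

Ed = (dD/dp)·(p/D) ⇒ D = (dD/dp)·p/Ed = (-21.3)·152/(-1.25) = 2590.08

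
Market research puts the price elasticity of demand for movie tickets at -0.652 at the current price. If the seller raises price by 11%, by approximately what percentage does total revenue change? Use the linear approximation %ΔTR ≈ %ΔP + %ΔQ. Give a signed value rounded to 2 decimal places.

+3.83%

%ΔQ ≈ Ed × %ΔP = (-0.652) × (+11%) = -7.1720%
%ΔTR ≈ %ΔP + %ΔQ = (+11%) + (-7.1720%) = +3.8280%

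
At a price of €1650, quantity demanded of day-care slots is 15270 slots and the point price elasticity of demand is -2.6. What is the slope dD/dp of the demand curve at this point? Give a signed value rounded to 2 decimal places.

-24.06

Ed = (dD/dp)·(p/D) ⇒ dD/dp = Ed·D/p = (-2.6)·15270/1650 = -24.0618…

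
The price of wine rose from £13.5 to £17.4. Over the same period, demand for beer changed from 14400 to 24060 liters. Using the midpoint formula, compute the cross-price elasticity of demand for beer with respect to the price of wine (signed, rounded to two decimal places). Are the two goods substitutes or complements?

%ΔQ_{beer} = (24060 − 14400)/avg = 9660/19230 = 0.502340…
%ΔP_{wine} = (17.4 − 13.5)/avg = 3.9/15.45 = 0.252427…
E_cross = (9660/19230) / (3.9/15.45) = 1.9900…
E_cross > 0 ⇒ the goods are substitutes.

1.99; substitutes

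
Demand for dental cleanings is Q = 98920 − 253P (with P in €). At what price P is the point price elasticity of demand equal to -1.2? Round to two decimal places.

213.27

Ed = −253P/(98920 − 253P). Set this equal to -1.2:
253P = 1.2·(98920 − 253P) ⇒ 253P(1 + 1.2) = 1.2·98920
P = 1.2·98920 / (253·2.2) = 213.2662…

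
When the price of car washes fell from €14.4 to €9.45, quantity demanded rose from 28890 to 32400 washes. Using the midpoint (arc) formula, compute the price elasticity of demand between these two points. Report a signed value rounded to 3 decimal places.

%ΔQ = (32400 − 28890) / [(28890 + 32400)/2] = 3510/30645 = 0.114537…
%ΔP = (9.45 − 14.4) / [(14.4 + 9.45)/2] = -4.95/11.925 = -0.415094…
Arc Ed = %ΔQ / %ΔP = (3510/30645) / (-4.95/11.925) = -0.27593…

-0.276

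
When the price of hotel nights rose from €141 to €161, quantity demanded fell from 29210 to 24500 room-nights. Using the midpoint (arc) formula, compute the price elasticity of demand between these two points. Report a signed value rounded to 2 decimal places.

-1.32

%ΔQ = (24500 − 29210) / [(29210 + 24500)/2] = -4710/26855 = -0.175386…
%ΔP = (161 − 141) / [(141 + 161)/2] = 20/151 = 0.132450…
Arc Ed = %ΔQ / %ΔP = (-4710/26855) / (20/151) = -1.3241…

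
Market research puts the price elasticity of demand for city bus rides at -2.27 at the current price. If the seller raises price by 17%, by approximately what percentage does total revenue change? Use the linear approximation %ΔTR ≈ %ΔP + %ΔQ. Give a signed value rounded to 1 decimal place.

%ΔQ ≈ Ed × %ΔP = (-2.27) × (+17%) = -38.5900%
%ΔTR ≈ %ΔP + %ΔQ = (+17%) + (-38.5900%) = -21.5900%

-21.6%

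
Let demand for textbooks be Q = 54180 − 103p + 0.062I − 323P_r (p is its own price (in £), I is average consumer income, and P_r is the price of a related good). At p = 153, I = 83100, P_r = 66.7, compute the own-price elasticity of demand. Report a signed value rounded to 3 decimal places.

At the given values, Q = 54180 − 103(153) + 0.062(83100) − 323(66.7) = 22029.1.
∂Q/∂p = −103.
E = (-103) × (153/22029.1) = -0.71537…

-0.715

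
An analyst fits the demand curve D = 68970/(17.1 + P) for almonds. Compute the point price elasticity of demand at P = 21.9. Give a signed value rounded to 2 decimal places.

-0.56

dD/dP = −68970/(17.1 + P)² = -45.3452. At P = 21.9, D = 1768.46.
Ed = (dD/dP)·(P/D) = (-45.3452) × (21.9/1768.46) = -0.5615…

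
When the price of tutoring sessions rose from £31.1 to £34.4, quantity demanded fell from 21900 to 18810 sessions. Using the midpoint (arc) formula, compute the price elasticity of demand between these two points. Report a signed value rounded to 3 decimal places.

%ΔQ = (18810 − 21900) / [(21900 + 18810)/2] = -3090/20355 = -0.151805…
%ΔP = (34.4 − 31.1) / [(31.1 + 34.4)/2] = 3.3/32.75 = 0.100763…
Arc Ed = %ΔQ / %ΔP = (-3090/20355) / (3.3/32.75) = -1.50655…

-1.507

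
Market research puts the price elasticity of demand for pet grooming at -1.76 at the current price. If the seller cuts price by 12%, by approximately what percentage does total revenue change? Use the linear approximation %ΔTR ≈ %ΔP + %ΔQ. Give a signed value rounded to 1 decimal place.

+9.1%

%ΔQ ≈ Ed × %ΔP = (-1.76) × (-12%) = +21.1200%
%ΔTR ≈ %ΔP + %ΔQ = (-12%) + (+21.1200%) = +9.1200%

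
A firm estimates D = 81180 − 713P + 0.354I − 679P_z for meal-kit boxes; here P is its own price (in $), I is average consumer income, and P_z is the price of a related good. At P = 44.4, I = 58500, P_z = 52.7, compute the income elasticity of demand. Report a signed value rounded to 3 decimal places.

0.601

At the given values, D = 81180 − 713(44.4) + 0.354(58500) − 679(52.7) = 34448.5.
∂D/∂I = 0.354.
E = (0.354) × (58500/34448.5) = 0.60115…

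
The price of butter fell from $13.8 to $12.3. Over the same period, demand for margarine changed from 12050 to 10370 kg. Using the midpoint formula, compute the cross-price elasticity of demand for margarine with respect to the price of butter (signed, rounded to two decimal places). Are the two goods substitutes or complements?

%ΔQ_{margarine} = (10370 − 12050)/avg = -1680/11210 = -0.149866…
%ΔP_{butter} = (12.3 − 13.8)/avg = -1.5/13.05 = -0.114942…
E_cross = (-1680/11210) / (-1.5/13.05) = 1.3038…
E_cross > 0 ⇒ the goods are substitutes.

1.30; substitutes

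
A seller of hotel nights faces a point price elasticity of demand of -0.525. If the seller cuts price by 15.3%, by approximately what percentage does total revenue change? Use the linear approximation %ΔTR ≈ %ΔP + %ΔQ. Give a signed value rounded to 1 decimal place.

-7.3%

%ΔQ ≈ Ed × %ΔP = (-0.525) × (-15.3%) = +8.0325%
%ΔTR ≈ %ΔP + %ΔQ = (-15.3%) + (+8.0325%) = -7.2675%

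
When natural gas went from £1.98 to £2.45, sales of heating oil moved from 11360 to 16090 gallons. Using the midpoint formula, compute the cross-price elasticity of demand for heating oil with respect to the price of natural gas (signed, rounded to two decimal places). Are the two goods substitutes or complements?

%ΔQ_{heating oil} = (16090 − 11360)/avg = 4730/13725 = 0.344626…
%ΔP_{natural gas} = (2.45 − 1.98)/avg = 0.47/2.215 = 0.212189…
E_cross = (4730/13725) / (0.47/2.215) = 1.6241…
E_cross > 0 ⇒ the goods are substitutes.

1.62; substitutes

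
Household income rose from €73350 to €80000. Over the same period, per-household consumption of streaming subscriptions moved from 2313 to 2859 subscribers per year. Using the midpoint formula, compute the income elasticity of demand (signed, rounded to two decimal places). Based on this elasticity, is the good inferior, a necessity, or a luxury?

2.43; luxury

%ΔQ = (2859 − 2313)/[( 2313 + 2859)/2] = 546/2586 = 0.211136…
%ΔIncome = (80000 − 73350)/[( 73350 + 80000)/2] = 6650/76675 = 0.086729…
E_income = (546/2586) / (6650/76675) = 2.4344…
E_income > 1 ⇒ normal good, luxury.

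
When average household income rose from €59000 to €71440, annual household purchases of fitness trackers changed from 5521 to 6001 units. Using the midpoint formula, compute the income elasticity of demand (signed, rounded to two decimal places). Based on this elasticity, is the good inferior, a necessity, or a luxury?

0.44; necessity

%ΔQ = (6001 − 5521)/[( 5521 + 6001)/2] = 480/5761 = 0.083318…
%ΔIncome = (71440 − 59000)/[( 59000 + 71440)/2] = 12440/65220 = 0.190739…
E_income = (480/5761) / (12440/65220) = 0.4368…
0 < E_income < 1 ⇒ normal good, necessity.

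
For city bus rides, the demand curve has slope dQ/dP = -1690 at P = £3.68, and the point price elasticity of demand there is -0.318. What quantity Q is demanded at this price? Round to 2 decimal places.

19557.23

Ed = (dQ/dP)·(P/Q) ⇒ Q = (dQ/dP)·P/Ed = (-1690)·3.68/(-0.318) = 19557.2327…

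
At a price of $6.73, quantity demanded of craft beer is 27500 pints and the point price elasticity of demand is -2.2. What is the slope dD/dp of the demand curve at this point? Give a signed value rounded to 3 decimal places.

Ed = (dD/dp)·(p/D) ⇒ dD/dp = Ed·D/p = (-2.2)·27500/6.73 = -8989.59881…

-8989.599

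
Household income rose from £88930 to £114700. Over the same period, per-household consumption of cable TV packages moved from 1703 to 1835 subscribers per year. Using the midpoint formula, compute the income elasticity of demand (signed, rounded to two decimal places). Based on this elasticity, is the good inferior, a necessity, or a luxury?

0.29; necessity

%ΔQ = (1835 − 1703)/[( 1703 + 1835)/2] = 132/1769 = 0.074618…
%ΔIncome = (114700 − 88930)/[( 88930 + 114700)/2] = 25770/101815 = 0.253106…
E_income = (132/1769) / (25770/101815) = 0.2948…
0 < E_income < 1 ⇒ normal good, necessity.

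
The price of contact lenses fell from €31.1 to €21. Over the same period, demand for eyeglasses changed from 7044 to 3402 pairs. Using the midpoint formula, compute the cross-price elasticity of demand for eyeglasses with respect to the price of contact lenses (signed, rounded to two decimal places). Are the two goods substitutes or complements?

1.80; substitutes

%ΔQ_{eyeglasses} = (3402 − 7044)/avg = -3642/5223 = -0.697300…
%ΔP_{contact lenses} = (21 − 31.1)/avg = -10.1/26.05 = -0.387715…
E_cross = (-3642/5223) / (-10.1/26.05) = 1.7984…
E_cross > 0 ⇒ the goods are substitutes.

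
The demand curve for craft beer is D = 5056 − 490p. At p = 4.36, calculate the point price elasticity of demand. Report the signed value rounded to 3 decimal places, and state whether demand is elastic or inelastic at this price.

-0.732; inelastic

dD/dp = −490. At p = 4.36, D = 5056 − 490(4.36) = 2919.6.
Ed = (dD/dp)·(p/D) = −490 × (4.36/2919.6) = -0.73174…
|Ed| = 0.732 < 1, so demand is inelastic.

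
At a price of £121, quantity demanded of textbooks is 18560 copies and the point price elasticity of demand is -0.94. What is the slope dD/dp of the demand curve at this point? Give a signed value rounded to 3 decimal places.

-144.185

Ed = (dD/dp)·(p/D) ⇒ dD/dp = Ed·D/p = (-0.94)·18560/121 = -144.18512…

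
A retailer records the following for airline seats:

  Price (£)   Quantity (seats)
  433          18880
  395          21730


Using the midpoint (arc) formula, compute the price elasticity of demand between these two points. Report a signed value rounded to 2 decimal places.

-1.53

%ΔQ = (21730 − 18880) / [(18880 + 21730)/2] = 2850/20305 = 0.140359…
%ΔP = (395 − 433) / [(433 + 395)/2] = -38/414 = -0.091787…
Arc Ed = %ΔQ / %ΔP = (2850/20305) / (-38/414) = -1.5291…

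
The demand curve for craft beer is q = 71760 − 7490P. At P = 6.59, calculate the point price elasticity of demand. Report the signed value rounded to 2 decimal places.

dq/dP = −7490. At P = 6.59, q = 71760 − 7490(6.59) = 22400.9.
Ed = (dq/dP)·(P/q) = −7490 × (6.59/22400.9) = -2.2034…

-2.20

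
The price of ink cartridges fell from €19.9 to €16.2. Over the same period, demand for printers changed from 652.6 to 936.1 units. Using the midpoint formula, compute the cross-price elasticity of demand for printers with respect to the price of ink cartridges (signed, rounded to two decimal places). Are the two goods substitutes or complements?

-1.74; complements

%ΔQ_{printers} = (936.1 − 652.6)/avg = 283.5/794.35 = 0.356895…
%ΔP_{ink cartridges} = (16.2 − 19.9)/avg = -3.7/18.05 = -0.204986…
E_cross = (283.5/794.35) / (-3.7/18.05) = -1.7410…
E_cross < 0 ⇒ the goods are complements.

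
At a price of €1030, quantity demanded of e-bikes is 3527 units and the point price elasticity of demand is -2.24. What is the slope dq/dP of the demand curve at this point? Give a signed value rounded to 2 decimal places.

Ed = (dq/dP)·(P/q) ⇒ dq/dP = Ed·q/P = (-2.24)·3527/1030 = -7.6703…

-7.67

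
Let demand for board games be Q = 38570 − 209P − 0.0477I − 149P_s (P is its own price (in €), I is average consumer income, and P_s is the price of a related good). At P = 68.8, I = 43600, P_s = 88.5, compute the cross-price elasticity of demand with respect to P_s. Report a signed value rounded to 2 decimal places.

At the given values, Q = 38570 − 209(68.8) − 0.0477(43600) − 149(88.5) = 8924.58.
∂Q/∂P_s = -149.
E = (-149) × (88.5/8924.58) = -1.4775…

-1.48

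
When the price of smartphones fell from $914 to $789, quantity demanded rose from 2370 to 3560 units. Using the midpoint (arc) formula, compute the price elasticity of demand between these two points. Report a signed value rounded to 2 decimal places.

-2.73

%ΔQ = (3560 − 2370) / [(2370 + 3560)/2] = 1190/2965 = 0.401349…
%ΔP = (789 − 914) / [(914 + 789)/2] = -125/851.5 = -0.146799…
Arc Ed = %ΔQ / %ΔP = (1190/2965) / (-125/851.5) = -2.7339…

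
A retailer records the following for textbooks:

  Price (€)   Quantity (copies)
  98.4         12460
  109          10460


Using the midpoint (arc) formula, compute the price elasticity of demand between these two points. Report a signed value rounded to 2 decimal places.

%ΔQ = (10460 − 12460) / [(12460 + 10460)/2] = -2000/11460 = -0.174520…
%ΔP = (109 − 98.4) / [(98.4 + 109)/2] = 10.6/103.7 = 0.102217…
Arc Ed = %ΔQ / %ΔP = (-2000/11460) / (10.6/103.7) = -1.7073…

-1.71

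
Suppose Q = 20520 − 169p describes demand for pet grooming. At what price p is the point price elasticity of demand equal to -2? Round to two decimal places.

80.95

Ed = −169p/(20520 − 169p). Set this equal to -2:
169p = 2·(20520 − 169p) ⇒ 169p(1 + 2) = 2·20520
p = 2·20520 / (169·3) = 80.9467…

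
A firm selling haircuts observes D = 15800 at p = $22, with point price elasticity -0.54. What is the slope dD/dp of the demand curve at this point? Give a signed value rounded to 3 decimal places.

-387.818

Ed = (dD/dp)·(p/D) ⇒ dD/dp = Ed·D/p = (-0.54)·15800/22 = -387.81818…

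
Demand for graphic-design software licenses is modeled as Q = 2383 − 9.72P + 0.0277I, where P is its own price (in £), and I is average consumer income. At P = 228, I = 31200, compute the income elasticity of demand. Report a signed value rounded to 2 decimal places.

0.84

At the given values, Q = 2383 − 9.72(228) + 0.0277(31200) = 1031.08.
∂Q/∂I = 0.0277.
E = (0.0277) × (31200/1031.08) = 0.8381…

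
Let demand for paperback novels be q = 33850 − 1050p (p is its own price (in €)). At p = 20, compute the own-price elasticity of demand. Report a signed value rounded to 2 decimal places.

-1.63

At the given values, q = 33850 − 1050(20) = 12850.
∂q/∂p = −1050.
E = (-1050) × (20/12850) = -1.6342…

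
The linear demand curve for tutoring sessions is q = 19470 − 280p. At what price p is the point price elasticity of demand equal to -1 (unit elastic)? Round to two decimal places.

34.77

Ed = −280p/(19470 − 280p). Set this equal to -1:
280p = 1·(19470 − 280p) ⇒ 280p(1 + 1) = 1·19470
p = 1·19470 / (280·2) = 34.7678…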